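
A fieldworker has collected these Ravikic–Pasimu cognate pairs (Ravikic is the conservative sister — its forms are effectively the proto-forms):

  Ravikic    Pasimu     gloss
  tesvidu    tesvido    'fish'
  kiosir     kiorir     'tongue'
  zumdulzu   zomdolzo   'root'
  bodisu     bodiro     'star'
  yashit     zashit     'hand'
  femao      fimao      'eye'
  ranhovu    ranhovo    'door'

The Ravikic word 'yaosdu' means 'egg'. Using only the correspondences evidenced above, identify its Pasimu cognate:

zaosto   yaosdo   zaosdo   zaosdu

yashit ~ zashit — Ravikic y corresponds to Pasimu z word-initially before a back vowel.
tesvidu ~ tesvido, zumdulzu ~ zomdolzo — Ravikic u corresponds to Pasimu o word-finally.
Applying these to Ravikic 'yaosdu':
  yaosdu → zaosdu   (y→z word-initially before a back vowel)
  zaosdu → zaosdo   (u→o word-finally)
So the Pasimu cognate is 'zaosdo'.

zaosdo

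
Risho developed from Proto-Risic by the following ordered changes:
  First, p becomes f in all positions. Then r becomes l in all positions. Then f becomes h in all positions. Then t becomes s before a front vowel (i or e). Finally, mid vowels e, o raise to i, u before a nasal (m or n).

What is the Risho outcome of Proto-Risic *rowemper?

lowimhel

Risho: start from *rowemper.
  rule 1 (unconditioned shift): rowemper → rowemfer
  rule 2 (unconditioned shift): rowemfer → lowemfel
  rule 3 (unconditioned shift): lowemfel → lowemhel
  rule 4: no change — lowemhel
  rule 5 (pre-nasal raising): lowemhel → lowimhel
  ⇒ Risho lowimhel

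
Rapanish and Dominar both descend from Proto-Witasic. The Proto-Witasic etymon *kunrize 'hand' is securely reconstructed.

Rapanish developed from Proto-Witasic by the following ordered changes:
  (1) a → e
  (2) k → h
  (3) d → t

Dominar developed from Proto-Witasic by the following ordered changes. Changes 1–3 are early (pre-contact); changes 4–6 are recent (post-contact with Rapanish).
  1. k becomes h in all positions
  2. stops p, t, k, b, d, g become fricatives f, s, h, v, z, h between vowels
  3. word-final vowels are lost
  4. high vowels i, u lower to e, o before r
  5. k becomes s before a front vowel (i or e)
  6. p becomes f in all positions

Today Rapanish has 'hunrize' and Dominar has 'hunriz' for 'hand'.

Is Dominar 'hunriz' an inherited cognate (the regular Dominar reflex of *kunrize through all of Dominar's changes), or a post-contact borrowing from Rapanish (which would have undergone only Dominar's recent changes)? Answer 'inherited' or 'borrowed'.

If inherited, *kunrize would pass through all of Dominar's changes:
Dominar: start from *kunrize.
  rule 1 (unconditioned shift): kunrize → hunrize
  rule 2: no change — hunrize
  rule 3 (apocope): hunrize → hunriz
  rule 4: no change — hunriz
  rule 5: no change — hunriz
  rule 6: no change — hunriz
  ⇒ Dominar hunriz
If borrowed from Rapanish 'hunrize' after the early changes, it would undergo only the recent ones:
  rule 4 (pre-rhotic lowering): no change (hunrize)
  rule 5 (palatalisation): no change (hunrize)
  rule 6 (unconditioned shift): no change (hunrize)
  ⇒ as a loan: hunrize
Dominar 'hunriz' matches the inherited outcome exactly, so it is an inherited cognate, not a loan.

inherited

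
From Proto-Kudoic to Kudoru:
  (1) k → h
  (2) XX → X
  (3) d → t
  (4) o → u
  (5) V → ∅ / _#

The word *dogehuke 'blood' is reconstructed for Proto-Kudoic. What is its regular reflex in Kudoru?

Kudoru: *dogehuke
  dogehuke → dogehuhe   [unconditioned shift]
  dogehuhe (rule 2 does not apply)
  dogehuhe → togehuhe   [unconditioned shift]
  togehuhe → tugehuhe   [vowel merger]
  tugehuhe → tugehuh   [apocope]
  giving Kudoru tugehuh.

tugehuh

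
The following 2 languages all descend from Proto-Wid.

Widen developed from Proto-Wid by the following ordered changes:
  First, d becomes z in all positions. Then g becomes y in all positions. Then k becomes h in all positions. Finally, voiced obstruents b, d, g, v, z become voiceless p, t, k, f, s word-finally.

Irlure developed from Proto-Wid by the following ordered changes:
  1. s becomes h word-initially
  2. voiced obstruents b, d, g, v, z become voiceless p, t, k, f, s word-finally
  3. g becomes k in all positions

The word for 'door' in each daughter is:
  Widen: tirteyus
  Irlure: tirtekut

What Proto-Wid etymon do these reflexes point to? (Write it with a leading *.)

*tirtegud

Position 8: Widen has s, Irlure has t. Taking the neighbouring segments as reconstructed: Widen s could go back to *d or *s or *z; Irlure t could go back to *t or *d — the one source consistent with every daughter is *d.
Position 6: Widen has y, Irlure has k. Taking the neighbouring segments as reconstructed: Widen y could go back to *g or *y; Irlure k could go back to *k or *g — the one source consistent with every daughter is *g.
Verify the candidate proto-form against each daughter:
Widen: *tirtegud
  tirtegud → tirteguz   [unconditioned shift]
  tirteguz → tirteyuz   [unconditioned shift]
  tirteyuz (rule 3 does not apply)
  tirteyuz → tirteyus   [final devoicing]
  giving Widen tirteyus.
Irlure: *tirtegud
  tirtegud (rule 1 does not apply)
  tirtegud → tirtegut   [final devoicing]
  tirtegut → tirtekut   [unconditioned shift]
  giving Irlure tirtekut.
Only *tirtegud yields all of Widen tirteyus, Irlure tirtekut.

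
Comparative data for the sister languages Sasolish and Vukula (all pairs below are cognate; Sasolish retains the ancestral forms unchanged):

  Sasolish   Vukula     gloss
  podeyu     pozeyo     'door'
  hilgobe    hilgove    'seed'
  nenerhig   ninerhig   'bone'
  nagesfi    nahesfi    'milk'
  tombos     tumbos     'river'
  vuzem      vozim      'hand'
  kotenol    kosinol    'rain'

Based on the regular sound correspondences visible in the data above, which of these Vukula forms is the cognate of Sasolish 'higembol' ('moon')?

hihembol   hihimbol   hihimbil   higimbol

hihimbol

nagesfi ~ nahesfi — Sasolish g corresponds to Vukula h between vowels (before a front vowel).
vuzem ~ vozim — Sasolish e corresponds to Vukula i after a consonant, before a nasal.
Applying these to Sasolish 'higembol':
  higembol → hihembol   (g→h between vowels (before a front vowel))
  hihembol → hihimbol   (e→i after a consonant, before a nasal)
So the Vukula cognate is 'hihimbol'.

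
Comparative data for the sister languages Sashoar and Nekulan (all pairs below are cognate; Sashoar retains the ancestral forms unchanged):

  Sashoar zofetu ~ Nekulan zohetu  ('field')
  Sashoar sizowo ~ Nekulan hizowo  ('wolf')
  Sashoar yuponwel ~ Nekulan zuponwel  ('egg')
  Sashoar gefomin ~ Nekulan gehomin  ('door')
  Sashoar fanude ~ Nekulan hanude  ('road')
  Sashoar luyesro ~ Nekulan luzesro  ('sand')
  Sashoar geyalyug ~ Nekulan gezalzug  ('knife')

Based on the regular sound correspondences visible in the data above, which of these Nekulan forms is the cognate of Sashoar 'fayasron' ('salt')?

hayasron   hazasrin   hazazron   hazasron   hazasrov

fanude ~ hanude — Sashoar f corresponds to Nekulan h word-initially before a back vowel.
geyalyug ~ gezalzug — Sashoar y corresponds to Nekulan z between vowels (before a back vowel).
Applying these to Sashoar 'fayasron':
  fayasron → hayasron   (f→h word-initially before a back vowel)
  hayasron → hazasron   (y→z between vowels (before a back vowel))
So the Nekulan cognate is 'hazasron'.

hazasron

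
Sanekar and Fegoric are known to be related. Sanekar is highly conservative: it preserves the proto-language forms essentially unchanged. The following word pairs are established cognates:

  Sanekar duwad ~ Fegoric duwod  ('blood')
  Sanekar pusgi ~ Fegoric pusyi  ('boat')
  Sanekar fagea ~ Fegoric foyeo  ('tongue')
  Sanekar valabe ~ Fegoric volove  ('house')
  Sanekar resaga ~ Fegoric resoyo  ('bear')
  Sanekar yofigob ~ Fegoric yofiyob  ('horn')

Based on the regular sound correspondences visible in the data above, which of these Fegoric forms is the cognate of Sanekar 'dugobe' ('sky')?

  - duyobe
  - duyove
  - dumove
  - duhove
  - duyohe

duyove

yofigob ~ yofiyob — Sanekar g corresponds to Fegoric y between vowels (before a back vowel).
valabe ~ volove — Sanekar b corresponds to Fegoric v between vowels (before a front vowel).
Applying these to Sanekar 'dugobe':
  dugobe → duyobe   (g→y between vowels (before a back vowel))
  duyobe → duyove   (b→v between vowels (before a front vowel))
So the Fegoric cognate is 'duyove'.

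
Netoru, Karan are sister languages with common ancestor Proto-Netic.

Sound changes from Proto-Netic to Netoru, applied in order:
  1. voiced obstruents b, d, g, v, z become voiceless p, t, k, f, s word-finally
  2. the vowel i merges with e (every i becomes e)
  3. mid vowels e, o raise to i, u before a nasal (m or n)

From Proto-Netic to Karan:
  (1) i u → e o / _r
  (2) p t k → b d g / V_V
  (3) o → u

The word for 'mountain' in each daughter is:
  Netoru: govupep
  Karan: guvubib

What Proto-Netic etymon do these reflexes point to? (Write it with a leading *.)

Position 2: Netoru has o, Karan has u. Netoru preserves o here (none of its changes turn any other segment into o), so the proto-segment is *o.
Position 5: Netoru has p, Karan has b. Taking the neighbouring segments as reconstructed: Netoru p can only go back to *p; Karan b could go back to *p or *b — the one source consistent with every daughter is *p.
Position 6: Netoru has e, Karan has i. Karan preserves i here (none of its changes turn any other segment into i), so the proto-segment is *i.
Continuing position by position gives *govupib; check it forward:
Netoru: *govupib > govupip > govupep  (by final devoicing, vowel merger)
Karan: *govupib
  govupib (rule 1 does not apply)
  govupib → govubib   [intervocalic voicing]
  govubib → guvubib   [vowel merger]
  giving Karan guvubib.
Only *govupib yields all of Netoru govupep, Karan guvubib.

*govupib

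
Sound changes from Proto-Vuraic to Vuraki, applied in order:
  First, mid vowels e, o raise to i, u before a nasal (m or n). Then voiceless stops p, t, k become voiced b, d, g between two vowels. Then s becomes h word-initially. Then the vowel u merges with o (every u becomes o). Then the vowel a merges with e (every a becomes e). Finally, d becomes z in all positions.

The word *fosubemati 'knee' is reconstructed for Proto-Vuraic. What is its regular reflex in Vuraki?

Vuraki: *fosubemati > fosubimati > fosubimadi > fosobimadi > fosobimedi > fosobimezi  (by pre-nasal raising, intervocalic voicing, vowel merger, vowel merger, unconditioned shift)

fosobimezi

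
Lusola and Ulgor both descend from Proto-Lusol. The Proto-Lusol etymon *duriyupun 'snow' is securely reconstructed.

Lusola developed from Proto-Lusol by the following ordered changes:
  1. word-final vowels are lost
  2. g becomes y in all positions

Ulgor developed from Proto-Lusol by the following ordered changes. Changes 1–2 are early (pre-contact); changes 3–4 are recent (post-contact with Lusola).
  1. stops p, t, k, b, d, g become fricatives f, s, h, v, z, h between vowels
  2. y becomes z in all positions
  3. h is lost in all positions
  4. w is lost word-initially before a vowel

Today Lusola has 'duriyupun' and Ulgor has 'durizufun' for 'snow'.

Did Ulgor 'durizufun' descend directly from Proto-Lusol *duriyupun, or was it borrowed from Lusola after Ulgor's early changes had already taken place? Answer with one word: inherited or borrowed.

If inherited, *duriyupun would pass through all of Ulgor's changes:
Ulgor: start from *duriyupun.
  rule 1 (intervocalic lenition): duriyupun → duriyufun
  rule 2 (unconditioned shift): duriyufun → durizufun
  rule 3: no change — durizufun
  rule 4: no change — durizufun
  ⇒ Ulgor durizufun
If borrowed from Lusola 'duriyupun' after the early changes, it would undergo only the recent ones:
  rule 3 (h-loss): no change (duriyupun)
  rule 4 (glide loss): no change (duriyupun)
  ⇒ as a loan: duriyupun
Ulgor 'durizufun' matches the inherited outcome exactly, so it is an inherited cognate, not a loan.

inherited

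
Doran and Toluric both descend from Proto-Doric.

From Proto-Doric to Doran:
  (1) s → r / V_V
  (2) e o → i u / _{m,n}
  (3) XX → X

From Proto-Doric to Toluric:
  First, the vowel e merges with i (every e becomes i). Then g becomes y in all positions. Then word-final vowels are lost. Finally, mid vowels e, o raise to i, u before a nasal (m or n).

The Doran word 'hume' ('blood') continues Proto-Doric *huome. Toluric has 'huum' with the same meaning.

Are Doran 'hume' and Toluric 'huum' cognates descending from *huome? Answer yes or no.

yes

Derive the expected Toluric reflex of *huome:
Toluric: *huome
  huome → huomi   [vowel merger]
  huomi (rule 2 does not apply)
  huomi → huom   [apocope]
  huom → huum   [pre-nasal raising]
  giving Toluric huum.
Toluric 'huum' matches the regular reflex exactly, so the pair is cognate.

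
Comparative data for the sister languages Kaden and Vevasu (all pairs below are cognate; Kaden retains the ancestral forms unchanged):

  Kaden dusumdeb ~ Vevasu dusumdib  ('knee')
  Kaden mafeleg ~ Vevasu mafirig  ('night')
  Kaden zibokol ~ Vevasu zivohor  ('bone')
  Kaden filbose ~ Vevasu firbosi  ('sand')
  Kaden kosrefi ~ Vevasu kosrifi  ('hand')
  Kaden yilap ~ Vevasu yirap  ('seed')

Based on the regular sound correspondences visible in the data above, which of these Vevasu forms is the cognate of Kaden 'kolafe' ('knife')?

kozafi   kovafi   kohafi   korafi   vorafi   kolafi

yilap ~ yirap — Kaden l corresponds to Vevasu r between vowels (before a back vowel).
filbose ~ firbosi — Kaden e corresponds to Vevasu i word-finally.
Applying these to Kaden 'kolafe':
  kolafe → korafe   (l→r between vowels (before a back vowel))
  korafe → korafi   (e→i word-finally)
So the Vevasu cognate is 'korafi'.

korafi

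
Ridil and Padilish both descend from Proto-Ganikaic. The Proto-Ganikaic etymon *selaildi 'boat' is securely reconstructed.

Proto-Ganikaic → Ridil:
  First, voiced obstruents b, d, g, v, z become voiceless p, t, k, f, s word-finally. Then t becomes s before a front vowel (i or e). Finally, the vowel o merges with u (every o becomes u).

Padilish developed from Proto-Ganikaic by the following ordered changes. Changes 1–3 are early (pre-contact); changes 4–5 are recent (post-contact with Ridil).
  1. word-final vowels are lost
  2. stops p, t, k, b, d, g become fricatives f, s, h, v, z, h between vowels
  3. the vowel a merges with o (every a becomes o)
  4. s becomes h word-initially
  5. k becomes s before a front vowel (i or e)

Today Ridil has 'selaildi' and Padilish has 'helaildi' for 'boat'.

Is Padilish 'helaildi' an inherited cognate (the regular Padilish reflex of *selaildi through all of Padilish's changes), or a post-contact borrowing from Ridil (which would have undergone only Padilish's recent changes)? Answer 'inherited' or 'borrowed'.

borrowed

If inherited, *selaildi would pass through all of Padilish's changes:
Padilish: *selaildi
  selaildi → selaild   [apocope]
  selaild (rule 2 does not apply)
  selaild → seloild   [vowel merger]
  seloild → heloild   [debuccalisation]
  heloild (rule 5 does not apply)
  giving Padilish heloild.
If borrowed from Ridil 'selaildi' after the early changes, it would undergo only the recent ones:
  rule 4 (debuccalisation): selaildi → helaildi
  rule 5 (palatalisation): no change (helaildi)
  ⇒ as a loan: helaildi
Padilish 'helaildi' matches the loan outcome 'helaildi', not the inherited 'heloild' — it skipped the early Padilish changes, so it was borrowed from Ridil.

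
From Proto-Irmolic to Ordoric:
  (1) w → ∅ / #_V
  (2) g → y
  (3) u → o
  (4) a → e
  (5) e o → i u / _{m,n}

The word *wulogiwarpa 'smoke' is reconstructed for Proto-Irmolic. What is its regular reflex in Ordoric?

Ordoric: *wulogiwarpa > ulogiwarpa > uloyiwarpa > oloyiwarpa > oloyiwerpe  (by glide loss, unconditioned shift, vowel merger, vowel merger)

oloyiwerpe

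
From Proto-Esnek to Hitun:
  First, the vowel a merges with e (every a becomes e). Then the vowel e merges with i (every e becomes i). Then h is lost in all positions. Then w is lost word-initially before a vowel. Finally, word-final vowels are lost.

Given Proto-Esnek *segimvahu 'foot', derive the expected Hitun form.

Hitun: *segimvahu > segimvehu > sigimvihu > sigimviu > sigimvi  (by vowel merger, vowel merger, h-loss, apocope)

sigimvi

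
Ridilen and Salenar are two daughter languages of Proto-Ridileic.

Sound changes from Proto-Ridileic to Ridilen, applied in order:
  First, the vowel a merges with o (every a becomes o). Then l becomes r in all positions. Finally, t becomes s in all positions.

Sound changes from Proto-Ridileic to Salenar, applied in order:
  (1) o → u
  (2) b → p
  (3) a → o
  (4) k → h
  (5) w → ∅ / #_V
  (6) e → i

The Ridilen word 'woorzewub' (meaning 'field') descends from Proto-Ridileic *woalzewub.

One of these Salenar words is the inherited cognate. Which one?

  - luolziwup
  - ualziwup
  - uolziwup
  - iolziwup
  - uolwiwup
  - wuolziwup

Salenar: *woalzewub > wualzewub > wualzewup > wuolzewup > uolzewup > uolziwup  (by vowel merger, unconditioned shift, vowel merger, glide loss, vowel merger)
The other candidates each miss or misapply at least one Salenar change.

uolziwup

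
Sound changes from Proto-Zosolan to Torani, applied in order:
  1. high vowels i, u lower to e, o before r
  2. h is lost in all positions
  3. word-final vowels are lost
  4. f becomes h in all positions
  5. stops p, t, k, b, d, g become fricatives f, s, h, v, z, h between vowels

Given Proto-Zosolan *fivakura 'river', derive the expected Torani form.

hivahor

Torani: *fivakura
  fivakura → fivakora   [pre-rhotic lowering]
  fivakora (rule 2 does not apply)
  fivakora → fivakor   [apocope]
  fivakor → hivakor   [unconditioned shift]
  hivakor → hivahor   [intervocalic lenition]
  giving Torani hivahor.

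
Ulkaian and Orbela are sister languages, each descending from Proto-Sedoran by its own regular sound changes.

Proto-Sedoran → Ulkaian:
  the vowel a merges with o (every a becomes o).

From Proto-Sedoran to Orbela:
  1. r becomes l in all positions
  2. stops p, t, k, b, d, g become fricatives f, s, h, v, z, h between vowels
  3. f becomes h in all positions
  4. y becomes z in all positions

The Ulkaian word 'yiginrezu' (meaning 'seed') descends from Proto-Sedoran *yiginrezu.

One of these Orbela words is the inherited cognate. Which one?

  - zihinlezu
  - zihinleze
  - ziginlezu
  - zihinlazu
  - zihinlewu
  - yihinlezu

Orbela: *yiginrezu > yiginlezu > yihinlezu > zihinlezu  (by unconditioned shift, intervocalic lenition, unconditioned shift)
Among the options, 'zihinlezu' alone shows every Orbela change applied in order.

zihinlezu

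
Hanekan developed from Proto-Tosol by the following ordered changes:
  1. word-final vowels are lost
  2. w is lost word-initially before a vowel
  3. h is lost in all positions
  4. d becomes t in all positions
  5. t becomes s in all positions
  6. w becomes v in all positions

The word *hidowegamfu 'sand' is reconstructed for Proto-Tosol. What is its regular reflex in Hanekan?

Hanekan: *hidowegamfu > hidowegamf > idowegamf > itowegamf > isowegamf > isovegamf  (by apocope, h-loss, unconditioned shift, unconditioned shift, unconditioned shift)

isovegamf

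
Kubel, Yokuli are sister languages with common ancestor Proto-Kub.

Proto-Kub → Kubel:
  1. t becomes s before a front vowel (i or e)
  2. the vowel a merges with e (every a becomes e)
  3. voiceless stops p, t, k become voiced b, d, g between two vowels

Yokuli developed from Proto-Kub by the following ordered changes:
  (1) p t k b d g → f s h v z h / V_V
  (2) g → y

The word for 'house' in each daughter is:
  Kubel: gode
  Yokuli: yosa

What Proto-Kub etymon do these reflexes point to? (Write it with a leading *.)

*gota

Position 4: Kubel has e, Yokuli has a. Yokuli preserves a here (none of its changes turn any other segment into a), so the proto-segment is *a.
Position 3: Kubel has d, Yokuli has s. Taking the neighbouring segments as reconstructed: Kubel d could go back to *t or *d; Yokuli s could go back to *t or *s — the one source consistent with every daughter is *t.
Continuing position by position gives *gota; check it forward:
Kubel: *gota > gote > gode  (by vowel merger, intervocalic voicing)
Yokuli: *gota
  gota → gosa   [intervocalic lenition]
  gosa → yosa   [unconditioned shift]
  giving Yokuli yosa.
No other proto-form is consistent with every reflex, so the reconstruction is *gota.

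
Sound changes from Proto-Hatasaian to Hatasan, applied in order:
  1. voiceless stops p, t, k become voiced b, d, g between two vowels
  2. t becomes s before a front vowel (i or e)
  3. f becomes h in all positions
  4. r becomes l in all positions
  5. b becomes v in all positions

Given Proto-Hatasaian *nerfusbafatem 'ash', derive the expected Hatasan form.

Hatasan: start from *nerfusbafatem.
  rule 1 (intervocalic voicing): nerfusbafatem → nerfusbafadem
  rule 2: no change — nerfusbafadem
  rule 3 (unconditioned shift): nerfusbafadem → nerhusbahadem
  rule 4 (unconditioned shift): nerhusbahadem → nelhusbahadem
  rule 5 (unconditioned shift): nelhusbahadem → nelhusvahadem
  ⇒ Hatasan nelhusvahadem

nelhusvahadem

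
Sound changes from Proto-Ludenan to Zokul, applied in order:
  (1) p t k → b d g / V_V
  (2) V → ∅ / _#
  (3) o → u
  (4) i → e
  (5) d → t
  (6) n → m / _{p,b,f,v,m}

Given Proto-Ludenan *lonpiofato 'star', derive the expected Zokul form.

lumpeufat

Zokul: *lonpiofato
  lonpiofato → lonpiofado   [intervocalic voicing]
  lonpiofado → lonpiofad   [apocope]
  lonpiofad → lunpiufad   [vowel merger]
  lunpiufad → lunpeufad   [vowel merger]
  lunpeufad → lunpeufat   [unconditioned shift]
  lunpeufat → lumpeufat   [nasal place assimilation]
  giving Zokul lumpeufat.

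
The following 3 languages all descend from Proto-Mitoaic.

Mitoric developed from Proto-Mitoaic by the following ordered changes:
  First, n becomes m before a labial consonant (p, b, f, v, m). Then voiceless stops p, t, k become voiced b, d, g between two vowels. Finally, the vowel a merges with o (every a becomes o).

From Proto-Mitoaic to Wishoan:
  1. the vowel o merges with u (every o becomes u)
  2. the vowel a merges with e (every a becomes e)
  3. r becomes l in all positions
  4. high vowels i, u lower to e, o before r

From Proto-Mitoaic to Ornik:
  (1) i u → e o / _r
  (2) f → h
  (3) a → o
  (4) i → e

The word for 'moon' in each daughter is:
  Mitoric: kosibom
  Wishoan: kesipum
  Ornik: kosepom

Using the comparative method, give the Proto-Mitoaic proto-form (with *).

Position 6: Mitoric has o, Wishoan has u, Ornik has o. Taking the neighbouring segments as reconstructed: Mitoric o could go back to *a or *o; Wishoan u could go back to *o or *u; Ornik o could go back to *a or *o — the one source consistent with every daughter is *o.
Position 5: Mitoric has b, Wishoan has p, Ornik has p. Wishoan preserves p here (none of its changes turn any other segment into p), so the proto-segment is *p.
Position 2: Mitoric has o, Wishoan has e, Ornik has o. Taking the neighbouring segments as reconstructed: Mitoric o could go back to *a or *o; Wishoan e could go back to *a or *e; Ornik o could go back to *a or *o — the one source consistent with every daughter is *a.
This points to *kasipom. Verify forward in each daughter:
Mitoric: start from *kasipom.
  rule 1: no change — kasipom
  rule 2 (intervocalic voicing): kasipom → kasibom
  rule 3 (vowel merger): kasibom → kosibom
  ⇒ Mitoric kosibom
Wishoan: *kasipom
  kasipom → kasipum   [vowel merger]
  kasipum → kesipum   [vowel merger]
  kesipum (rule 3 does not apply)
  kesipum (rule 4 does not apply)
  giving Wishoan kesipum.
Ornik: *kasipom
  kasipom (rule 1 does not apply)
  kasipom (rule 2 does not apply)
  kasipom → kosipom   [vowel merger]
  kosipom → kosepom   [vowel merger]
  giving Ornik kosepom.
*kasipom is the unique common source.

*kasipom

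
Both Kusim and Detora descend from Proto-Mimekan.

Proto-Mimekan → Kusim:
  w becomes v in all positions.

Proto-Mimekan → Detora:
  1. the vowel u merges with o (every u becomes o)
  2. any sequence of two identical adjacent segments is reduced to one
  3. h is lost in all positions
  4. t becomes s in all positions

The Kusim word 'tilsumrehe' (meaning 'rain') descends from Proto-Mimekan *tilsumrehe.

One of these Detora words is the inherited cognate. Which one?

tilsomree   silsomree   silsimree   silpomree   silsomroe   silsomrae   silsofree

silsomree

Detora: start from *tilsumrehe.
  rule 1 (vowel merger): tilsumrehe → tilsomrehe
  rule 2: no change — tilsomrehe
  rule 3 (h-loss): tilsomrehe → tilsomree
  rule 4 (unconditioned shift): tilsomree → silsomree
  ⇒ Detora silsomree
The other candidates each miss or misapply at least one Detora change.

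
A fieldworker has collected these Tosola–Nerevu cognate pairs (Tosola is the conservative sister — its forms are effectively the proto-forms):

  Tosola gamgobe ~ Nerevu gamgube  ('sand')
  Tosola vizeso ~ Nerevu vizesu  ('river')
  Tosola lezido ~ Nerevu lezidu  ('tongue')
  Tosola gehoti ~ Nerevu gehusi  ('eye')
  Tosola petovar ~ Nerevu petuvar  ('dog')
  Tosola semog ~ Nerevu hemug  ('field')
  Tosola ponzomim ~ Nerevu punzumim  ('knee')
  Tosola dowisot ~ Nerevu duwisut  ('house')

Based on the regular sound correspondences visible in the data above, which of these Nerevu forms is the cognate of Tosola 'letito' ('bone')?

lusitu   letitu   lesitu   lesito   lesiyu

gehoti ~ gehusi — Tosola t corresponds to Nerevu s between vowels (before a front vowel).
vizeso ~ vizesu, lezido ~ lezidu — Tosola o corresponds to Nerevu u word-finally.
Applying these to Tosola 'letito':
  letito → lesito   (t→s between vowels (before a front vowel))
  lesito → lesitu   (o→u word-finally)
So the Nerevu cognate is 'lesitu'.

lesitu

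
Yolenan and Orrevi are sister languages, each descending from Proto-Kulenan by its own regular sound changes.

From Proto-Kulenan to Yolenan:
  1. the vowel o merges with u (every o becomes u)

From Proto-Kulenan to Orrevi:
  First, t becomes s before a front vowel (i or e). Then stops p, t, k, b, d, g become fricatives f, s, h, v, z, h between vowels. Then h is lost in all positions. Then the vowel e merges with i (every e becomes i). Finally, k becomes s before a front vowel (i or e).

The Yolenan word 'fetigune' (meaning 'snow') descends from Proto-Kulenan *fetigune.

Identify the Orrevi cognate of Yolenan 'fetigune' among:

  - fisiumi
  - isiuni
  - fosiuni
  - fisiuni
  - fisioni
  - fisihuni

fisiuni

Orrevi: start from *fetigune.
  rule 1 (palatalisation): fetigune → fesigune
  rule 2 (intervocalic lenition): fesigune → fesihune
  rule 3 (h-loss): fesihune → fesiune
  rule 4 (vowel merger): fesiune → fisiuni
  rule 5: no change — fisiuni
  ⇒ Orrevi fisiuni
Only 'fisiuni' matches the regular Orrevi development of *fetigune.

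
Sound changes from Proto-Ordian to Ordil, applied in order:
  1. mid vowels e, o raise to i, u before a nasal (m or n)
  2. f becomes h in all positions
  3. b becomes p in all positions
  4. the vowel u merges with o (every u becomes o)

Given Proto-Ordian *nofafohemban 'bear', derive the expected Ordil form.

Ordil: *nofafohemban > nofafohimban > nohahohimban > nohahohimpan  (by pre-nasal raising, unconditioned shift, unconditioned shift)

nohahohimpan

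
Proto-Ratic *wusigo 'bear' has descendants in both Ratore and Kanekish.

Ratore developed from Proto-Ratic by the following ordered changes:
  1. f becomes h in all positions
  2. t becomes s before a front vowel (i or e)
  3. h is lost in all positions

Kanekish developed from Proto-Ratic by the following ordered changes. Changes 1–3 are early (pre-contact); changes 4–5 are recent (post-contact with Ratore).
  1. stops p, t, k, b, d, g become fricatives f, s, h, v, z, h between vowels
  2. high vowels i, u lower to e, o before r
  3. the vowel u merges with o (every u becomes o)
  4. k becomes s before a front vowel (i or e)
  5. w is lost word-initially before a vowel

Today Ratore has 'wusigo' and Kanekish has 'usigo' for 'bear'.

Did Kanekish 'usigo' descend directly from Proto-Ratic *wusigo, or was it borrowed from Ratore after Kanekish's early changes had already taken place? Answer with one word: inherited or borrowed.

If inherited, *wusigo would pass through all of Kanekish's changes:
Kanekish: *wusigo > wusiho > wosiho > osiho  (by intervocalic lenition, vowel merger, glide loss)
If borrowed from Ratore 'wusigo' after the early changes, it would undergo only the recent ones:
  rule 4 (palatalisation): no change (wusigo)
  rule 5 (glide loss): wusigo → usigo
  ⇒ as a loan: usigo
Kanekish 'usigo' matches the loan outcome 'usigo', not the inherited 'osiho' — it skipped the early Kanekish changes, so it was borrowed from Ratore.

borrowed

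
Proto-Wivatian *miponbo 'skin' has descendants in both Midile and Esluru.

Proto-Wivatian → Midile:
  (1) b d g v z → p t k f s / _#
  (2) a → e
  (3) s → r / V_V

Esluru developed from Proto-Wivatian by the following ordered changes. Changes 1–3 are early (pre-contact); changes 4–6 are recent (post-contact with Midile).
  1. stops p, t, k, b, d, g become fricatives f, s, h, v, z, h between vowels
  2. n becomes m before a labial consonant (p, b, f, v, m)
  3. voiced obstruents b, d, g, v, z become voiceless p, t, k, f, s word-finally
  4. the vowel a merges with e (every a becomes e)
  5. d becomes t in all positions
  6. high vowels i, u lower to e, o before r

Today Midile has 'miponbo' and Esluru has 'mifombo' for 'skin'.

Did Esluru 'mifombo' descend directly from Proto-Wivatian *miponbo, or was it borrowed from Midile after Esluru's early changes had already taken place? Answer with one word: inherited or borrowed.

inherited

If inherited, *miponbo would pass through all of Esluru's changes:
Esluru: *miponbo
  miponbo → mifonbo   [intervocalic lenition]
  mifonbo → mifombo   [nasal place assimilation]
  mifombo (rule 3 does not apply)
  mifombo (rule 4 does not apply)
  mifombo (rule 5 does not apply)
  mifombo (rule 6 does not apply)
  giving Esluru mifombo.
If borrowed from Midile 'miponbo' after the early changes, it would undergo only the recent ones:
  rule 4 (vowel merger): no change (miponbo)
  rule 5 (unconditioned shift): no change (miponbo)
  rule 6 (pre-rhotic lowering): no change (miponbo)
  ⇒ as a loan: miponbo
Esluru 'mifombo' matches the inherited outcome exactly, so it is an inherited cognate, not a loan.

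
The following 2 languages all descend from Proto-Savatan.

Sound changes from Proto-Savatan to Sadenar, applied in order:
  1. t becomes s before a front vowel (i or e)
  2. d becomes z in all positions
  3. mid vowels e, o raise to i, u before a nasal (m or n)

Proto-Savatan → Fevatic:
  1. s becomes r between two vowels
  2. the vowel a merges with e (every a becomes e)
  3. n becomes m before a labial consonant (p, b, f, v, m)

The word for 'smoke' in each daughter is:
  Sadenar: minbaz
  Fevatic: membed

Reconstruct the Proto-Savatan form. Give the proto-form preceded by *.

Position 6: Sadenar has z, Fevatic has d. Fevatic preserves d here (none of its changes turn any other segment into d), so the proto-segment is *d.
Position 5: Sadenar has a, Fevatic has e. Sadenar preserves a here (none of its changes turn any other segment into a), so the proto-segment is *a.
Verify the candidate proto-form against each daughter:
Sadenar: start from *menbad.
  rule 1: no change — menbad
  rule 2 (unconditioned shift): menbad → menbaz
  rule 3 (pre-nasal raising): menbaz → minbaz
  ⇒ Sadenar minbaz
Fevatic: *menbad
  menbad (rule 1 does not apply)
  menbad → menbed   [vowel merger]
  menbed → membed   [nasal place assimilation]
  giving Fevatic membed.
No other proto-form is consistent with every reflex, so the reconstruction is *menbad.

*menbad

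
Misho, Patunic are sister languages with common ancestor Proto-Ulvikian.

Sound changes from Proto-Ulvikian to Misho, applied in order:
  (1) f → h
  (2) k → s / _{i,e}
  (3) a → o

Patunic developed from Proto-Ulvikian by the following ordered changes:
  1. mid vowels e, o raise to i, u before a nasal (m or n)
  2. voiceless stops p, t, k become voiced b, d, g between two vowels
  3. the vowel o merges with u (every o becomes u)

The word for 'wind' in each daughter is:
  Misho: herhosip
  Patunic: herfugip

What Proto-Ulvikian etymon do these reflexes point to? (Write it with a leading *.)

*herfokip

Position 4: Misho has h, Patunic has f. Patunic preserves f here (none of its changes turn any other segment into f), so the proto-segment is *f.
Position 6: Misho has s, Patunic has g. Taking the neighbouring segments as reconstructed: Misho s could go back to *k or *s; Patunic g could go back to *k or *g — the one source consistent with every daughter is *k.
Position 5: Misho has o, Patunic has u. Taking the neighbouring segments as reconstructed: Misho o could go back to *a or *o; Patunic u could go back to *o or *u — the one source consistent with every daughter is *o.
Verify the candidate proto-form against each daughter:
Misho: start from *herfokip.
  rule 1 (unconditioned shift): herfokip → herhokip
  rule 2 (palatalisation): herhokip → herhosip
  rule 3: no change — herhosip
  ⇒ Misho herhosip
Patunic: *herfokip > herfogip > herfugip  (by intervocalic voicing, vowel merger)
Only *herfokip yields all of Misho herhosip, Patunic herfugip.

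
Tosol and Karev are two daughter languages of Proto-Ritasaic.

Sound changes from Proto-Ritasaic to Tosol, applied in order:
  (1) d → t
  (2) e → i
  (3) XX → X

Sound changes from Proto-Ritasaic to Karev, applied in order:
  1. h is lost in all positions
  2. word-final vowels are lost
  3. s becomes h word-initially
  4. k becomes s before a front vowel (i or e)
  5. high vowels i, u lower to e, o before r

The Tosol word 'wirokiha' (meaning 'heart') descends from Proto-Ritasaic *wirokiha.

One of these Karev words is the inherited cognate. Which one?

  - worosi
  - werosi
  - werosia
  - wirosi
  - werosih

Karev: *wirokiha > wirokia > wiroki > wirosi > werosi  (by h-loss, apocope, palatalisation, pre-rhotic lowering)
Only 'werosi' matches the regular Karev development of *wirokiha.

werosi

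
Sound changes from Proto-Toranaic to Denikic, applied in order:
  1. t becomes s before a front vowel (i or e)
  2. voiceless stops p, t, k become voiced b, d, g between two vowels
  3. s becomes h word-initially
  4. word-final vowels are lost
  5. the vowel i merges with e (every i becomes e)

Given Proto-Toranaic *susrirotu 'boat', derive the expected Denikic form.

Denikic: *susrirotu > susrirodu > husrirodu > husrirod > husrerod  (by intervocalic voicing, debuccalisation, apocope, vowel merger)

husrerod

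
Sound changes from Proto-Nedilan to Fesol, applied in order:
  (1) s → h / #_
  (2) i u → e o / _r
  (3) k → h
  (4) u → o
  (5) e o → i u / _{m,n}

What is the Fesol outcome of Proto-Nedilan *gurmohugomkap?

Fesol: start from *gurmohugomkap.
  rule 1: no change — gurmohugomkap
  rule 2 (pre-rhotic lowering): gurmohugomkap → gormohugomkap
  rule 3 (unconditioned shift): gormohugomkap → gormohugomhap
  rule 4 (vowel merger): gormohugomhap → gormohogomhap
  rule 5 (pre-nasal raising): gormohogomhap → gormohogumhap
  ⇒ Fesol gormohogumhap

gormohogumhap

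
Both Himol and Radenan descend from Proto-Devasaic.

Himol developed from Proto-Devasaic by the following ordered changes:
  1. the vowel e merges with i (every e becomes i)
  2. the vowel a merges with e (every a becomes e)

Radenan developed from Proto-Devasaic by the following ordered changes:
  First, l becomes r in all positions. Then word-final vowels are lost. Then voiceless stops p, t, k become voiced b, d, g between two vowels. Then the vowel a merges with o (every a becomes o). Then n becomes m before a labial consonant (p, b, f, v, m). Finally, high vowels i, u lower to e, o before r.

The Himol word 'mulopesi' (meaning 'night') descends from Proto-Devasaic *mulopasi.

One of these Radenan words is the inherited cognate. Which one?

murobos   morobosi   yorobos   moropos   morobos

morobos

Radenan: *mulopasi > muropasi > muropas > murobas > murobos > morobos  (by unconditioned shift, apocope, intervocalic voicing, vowel merger, pre-rhotic lowering)
Only 'morobos' matches the regular Radenan development of *mulopasi.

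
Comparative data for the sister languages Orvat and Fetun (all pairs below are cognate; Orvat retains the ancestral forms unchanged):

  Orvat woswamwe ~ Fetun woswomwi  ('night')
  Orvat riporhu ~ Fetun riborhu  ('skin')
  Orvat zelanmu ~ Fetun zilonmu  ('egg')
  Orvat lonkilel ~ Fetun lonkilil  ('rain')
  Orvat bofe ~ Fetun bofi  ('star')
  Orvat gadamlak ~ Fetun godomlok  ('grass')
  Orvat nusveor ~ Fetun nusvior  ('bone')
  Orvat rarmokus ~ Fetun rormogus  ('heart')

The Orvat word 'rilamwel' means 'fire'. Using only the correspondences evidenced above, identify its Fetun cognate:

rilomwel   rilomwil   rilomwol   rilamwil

rilomwil

woswamwe ~ woswomwi, gadamlak ~ godomlok — Orvat a corresponds to Fetun o after a consonant, before a nasal.
zelanmu ~ zilonmu, lonkilel ~ lonkilil — Orvat e corresponds to Fetun i after a consonant, before a consonant other than r, m, n, p, b, f, v.
Applying these to Orvat 'rilamwel':
  rilamwel → rilomwel   (a→o after a consonant, before a nasal)
  rilomwel → rilomwil   (e→i after a consonant, before a consonant other than r, m, n, p, b, f, v)
So the Fetun cognate is 'rilomwil'.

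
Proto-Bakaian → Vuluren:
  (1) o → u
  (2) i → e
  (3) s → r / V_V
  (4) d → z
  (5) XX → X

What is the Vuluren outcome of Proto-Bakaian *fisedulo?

Vuluren: *fisedulo > fisedulu > fesedulu > feredulu > ferezulu  (by vowel merger, vowel merger, rhotacism, unconditioned shift)

ferezulu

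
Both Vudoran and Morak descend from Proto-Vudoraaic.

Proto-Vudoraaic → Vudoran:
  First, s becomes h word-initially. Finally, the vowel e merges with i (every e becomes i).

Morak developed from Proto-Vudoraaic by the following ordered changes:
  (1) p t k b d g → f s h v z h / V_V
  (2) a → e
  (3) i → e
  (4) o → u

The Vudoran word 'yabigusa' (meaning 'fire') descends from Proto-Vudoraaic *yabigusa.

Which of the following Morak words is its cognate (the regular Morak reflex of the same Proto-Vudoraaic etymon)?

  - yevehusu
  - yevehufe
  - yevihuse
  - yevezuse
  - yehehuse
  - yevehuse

yevehuse

Morak: start from *yabigusa.
  rule 1 (intervocalic lenition): yabigusa → yavihusa
  rule 2 (vowel merger): yavihusa → yevihuse
  rule 3 (vowel merger): yevihuse → yevehuse
  rule 4: no change — yevehuse
  ⇒ Morak yevehuse
Among the options, 'yevehuse' alone shows every Morak change applied in order.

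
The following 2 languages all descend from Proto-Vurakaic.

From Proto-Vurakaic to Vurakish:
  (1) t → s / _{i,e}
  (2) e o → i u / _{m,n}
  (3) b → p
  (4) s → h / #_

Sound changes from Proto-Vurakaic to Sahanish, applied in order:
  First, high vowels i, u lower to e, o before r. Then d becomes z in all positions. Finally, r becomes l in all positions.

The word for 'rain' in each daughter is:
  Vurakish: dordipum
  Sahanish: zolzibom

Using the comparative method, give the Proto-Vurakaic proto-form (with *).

Position 3: Vurakish has r, Sahanish has l. Vurakish preserves r here (none of its changes turn any other segment into r), so the proto-segment is *r.
Position 4: Vurakish has d, Sahanish has z. Vurakish preserves d here (none of its changes turn any other segment into d), so the proto-segment is *d.
Position 1: Vurakish has d, Sahanish has z. Vurakish preserves d here (none of its changes turn any other segment into d), so the proto-segment is *d.
Verify the candidate proto-form against each daughter:
Vurakish: *dordibom
  dordibom (rule 1 does not apply)
  dordibom → dordibum   [pre-nasal raising]
  dordibum → dordipum   [unconditioned shift]
  dordipum (rule 4 does not apply)
  giving Vurakish dordipum.
Sahanish: start from *dordibom.
  rule 1: no change — dordibom
  rule 2 (unconditioned shift): dordibom → zorzibom
  rule 3 (unconditioned shift): zorzibom → zolzibom
  ⇒ Sahanish zolzibom
No other proto-form is consistent with every reflex, so the reconstruction is *dordibom.

*dordibom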